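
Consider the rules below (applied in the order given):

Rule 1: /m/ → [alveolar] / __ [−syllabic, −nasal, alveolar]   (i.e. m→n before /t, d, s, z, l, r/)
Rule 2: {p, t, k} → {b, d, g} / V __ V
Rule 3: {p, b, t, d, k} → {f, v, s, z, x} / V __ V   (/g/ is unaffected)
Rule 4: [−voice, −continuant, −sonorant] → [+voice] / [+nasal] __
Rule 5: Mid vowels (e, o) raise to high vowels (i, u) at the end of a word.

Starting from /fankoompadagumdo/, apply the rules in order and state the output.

Rule 1 (nasal place assimilation): /m/ precedes the alveolar consonant /d/, so it assimilates in place to [n]. /fankoompadagumdo/ → fankoompadagundo.
Rule 2 (intervocalic voicing): no segment meets the environment; /fankoompadagundo/ is unchanged.
Rule 3 (intervocalic spirantization): /d/ is a stop between vowels /a/ and /a/, so it spirantizes to the fricative [z]. /fankoompadagundo/ → fankoompazagundo.
Rule 4 (post-nasal voicing): /k/ is a voiceless stop immediately after the nasal /n/, so it voices to [g]. /p/ is a voiceless stop immediately after the nasal /m/, so it voices to [b]. /fankoompazagundo/ → fangoombazagundo.
Rule 5 (final vowel raising): /o/ is a mid vowel in word-final position, so it raises to [u]. /fangoombazagundo/ → fangoombazagundu.

fangoombazagundu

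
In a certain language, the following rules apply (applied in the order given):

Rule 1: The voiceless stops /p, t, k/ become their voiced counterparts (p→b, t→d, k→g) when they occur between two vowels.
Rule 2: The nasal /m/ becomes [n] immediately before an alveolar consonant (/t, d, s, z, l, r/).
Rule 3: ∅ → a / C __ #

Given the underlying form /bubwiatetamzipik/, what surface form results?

Rule 1 (intervocalic voicing): /t/ is a voiceless stop between vowels /a/ and /e/, so it voices to [d]. /t/ is a voiceless stop between vowels /e/ and /a/, so it voices to [d]. /p/ is a voiceless stop between vowels /i/ and /i/, so it voices to [b]. /bubwiatetamzipik/ → bubwiadedamzibik.
Rule 2 (nasal place assimilation): /m/ precedes the alveolar consonant /z/, so it assimilates in place to [n]. /bubwiadedamzibik/ → bubwiadedanzibik.
Rule 3 (final a-epenthesis): the form ends in the consonant /k/, so [a] is inserted word-finally. /bubwiadedanzibik/ → bubwiadedanzibika.

bubwiadedanzibika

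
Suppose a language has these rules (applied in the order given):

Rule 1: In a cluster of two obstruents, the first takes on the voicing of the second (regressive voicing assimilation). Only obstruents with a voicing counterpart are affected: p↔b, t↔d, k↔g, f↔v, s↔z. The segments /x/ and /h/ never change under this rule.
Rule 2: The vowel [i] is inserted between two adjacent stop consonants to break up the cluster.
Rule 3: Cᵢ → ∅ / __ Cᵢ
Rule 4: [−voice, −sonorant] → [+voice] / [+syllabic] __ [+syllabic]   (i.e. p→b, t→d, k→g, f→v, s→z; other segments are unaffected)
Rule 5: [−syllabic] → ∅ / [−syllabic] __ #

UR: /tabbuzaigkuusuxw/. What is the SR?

Rule 1 (regressive voicing assimilation): /g/ precedes the voiceless obstruent /k/, so it devoices to [k] by assimilation. /tabbuzaigkuusuxw/ → tabbuzaikkuusuxw.
Rule 2 (stop-cluster i-epenthesis): /b/ and /b/ form a stop–stop cluster, so [i] is inserted between them. /k/ and /k/ form a stop–stop cluster, so [i] is inserted between them. /tabbuzaikkuusuxw/ → tabibuzaikikuusuxw.
Rule 3 (degemination): no segment meets the environment; /tabibuzaikikuusuxw/ is unchanged.
Rule 4 (intervocalic voicing): /k/ is a voiceless obstruent between vowels /i/ and /i/, so it voices to [g]. /k/ is a voiceless obstruent between vowels /i/ and /u/, so it voices to [g]. /s/ is a voiceless obstruent between vowels /u/ and /u/, so it voices to [z]. /tabibuzaikikuusuxw/ → tabibuzaigiguuzuxw.
Rule 5 (final cluster simplification): /w/ is the second consonant of a word-final cluster /xw/, so it deletes. /tabibuzaigiguuzuxw/ → tabibuzaigiguuzux.

tabibuzaigiguuzux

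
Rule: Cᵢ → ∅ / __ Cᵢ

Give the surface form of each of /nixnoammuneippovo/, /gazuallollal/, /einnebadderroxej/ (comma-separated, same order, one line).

nixnoamuneipovo, gazualolal, einebaderoxej

/nixnoammuneippovo/: /mm/ is a geminate; the first /m/ deletes. /pp/ is a geminate; the first /p/ deletes. → [nixnoamuneipovo].
/gazuallollal/: /ll/ is a geminate; the first /l/ deletes. /ll/ is a geminate; the first /l/ deletes. → [gazualolal].
/einnebadderroxej/: /nn/ is a geminate; the first /n/ deletes. /dd/ is a geminate; the first /d/ deletes. /rr/ is a geminate; the first /r/ deletes. → [einebaderoxej].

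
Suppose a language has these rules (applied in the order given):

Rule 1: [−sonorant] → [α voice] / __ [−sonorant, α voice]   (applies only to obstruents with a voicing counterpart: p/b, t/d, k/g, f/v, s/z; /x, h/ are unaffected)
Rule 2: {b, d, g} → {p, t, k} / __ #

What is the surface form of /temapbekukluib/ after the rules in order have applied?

temabbekukluip

Rule 1 (regressive voicing assimilation): /p/ precedes the voiced obstruent /b/, so it voices to [b] by assimilation. /temapbekukluib/ → temabbekukluib.
Rule 2 (final devoicing): /b/ is a voiced stop in word-final position, so it devoices to [p]. /temabbekukluib/ → temabbekukluip.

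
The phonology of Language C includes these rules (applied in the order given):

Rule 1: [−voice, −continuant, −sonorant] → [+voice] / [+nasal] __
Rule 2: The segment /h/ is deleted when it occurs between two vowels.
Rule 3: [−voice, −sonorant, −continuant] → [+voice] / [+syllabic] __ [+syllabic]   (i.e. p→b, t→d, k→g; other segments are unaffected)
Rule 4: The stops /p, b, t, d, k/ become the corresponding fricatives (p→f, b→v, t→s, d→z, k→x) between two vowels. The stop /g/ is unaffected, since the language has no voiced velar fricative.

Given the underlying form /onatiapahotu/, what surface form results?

onaziavaozu

Rule 1 (post-nasal voicing): no segment meets the environment; /onatiapahotu/ is unchanged.
Rule 2 (intervocalic h-deletion): /h/ occurs between vowels /a/ and /o/, so it deletes. /onatiapahotu/ → onatiapaotu.
Rule 3 (intervocalic voicing): /t/ is a voiceless stop between vowels /a/ and /i/, so it voices to [d]. /p/ is a voiceless stop between vowels /a/ and /a/, so it voices to [b]. /t/ is a voiceless stop between vowels /o/ and /u/, so it voices to [d]. /onatiapaotu/ → onadiabaodu.
Rule 4 (intervocalic spirantization): /d/ is a stop between vowels /a/ and /i/, so it spirantizes to the fricative [z]. /b/ is a stop between vowels /a/ and /a/, so it spirantizes to the fricative [v]. /d/ is a stop between vowels /o/ and /u/, so it spirantizes to the fricative [z]. /onadiabaodu/ → onaziavaozu.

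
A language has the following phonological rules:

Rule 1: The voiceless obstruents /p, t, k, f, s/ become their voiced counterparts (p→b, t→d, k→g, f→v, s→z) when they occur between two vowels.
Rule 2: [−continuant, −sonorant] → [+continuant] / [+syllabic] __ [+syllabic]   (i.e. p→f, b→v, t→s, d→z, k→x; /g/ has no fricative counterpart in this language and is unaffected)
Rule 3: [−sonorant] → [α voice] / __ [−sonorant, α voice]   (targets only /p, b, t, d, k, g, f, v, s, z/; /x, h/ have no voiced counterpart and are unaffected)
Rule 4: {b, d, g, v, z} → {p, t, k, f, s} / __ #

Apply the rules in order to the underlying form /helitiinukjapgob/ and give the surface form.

Rule 1 (intervocalic voicing): /t/ is a voiceless obstruent between vowels /i/ and /i/, so it voices to [d]. /helitiinukjapgob/ → helidiinukjapgob.
Rule 2 (intervocalic spirantization): /d/ is a stop between vowels /i/ and /i/, so it spirantizes to the fricative [z]. /helidiinukjapgob/ → heliziinukjapgob.
Rule 3 (regressive voicing assimilation): /p/ precedes the voiced obstruent /g/, so it voices to [b] by assimilation. /heliziinukjapgob/ → heliziinukjabgob.
Rule 4 (final devoicing): /b/ is a voiced obstruent in word-final position, so it devoices to [p]. /heliziinukjabgob/ → heliziinukjabgop.

heliziinukjabgop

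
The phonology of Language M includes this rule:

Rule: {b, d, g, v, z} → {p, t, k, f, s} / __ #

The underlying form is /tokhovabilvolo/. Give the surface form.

No segment of /tokhovabilvolo/ meets the structural description of the rule, so the form surfaces unchanged.

tokhovabilvolo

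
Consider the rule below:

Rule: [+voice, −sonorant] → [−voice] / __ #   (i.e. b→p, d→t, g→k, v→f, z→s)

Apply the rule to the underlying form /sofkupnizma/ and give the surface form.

No segment of /sofkupnizma/ meets the structural description of the rule, so the form surfaces unchanged.

sofkupnizma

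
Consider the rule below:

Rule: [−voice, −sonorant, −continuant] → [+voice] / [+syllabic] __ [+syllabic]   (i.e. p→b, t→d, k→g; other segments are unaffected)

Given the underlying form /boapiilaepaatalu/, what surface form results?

/p/ is a voiceless stop between vowels /a/ and /i/, so it voices to [b].
/p/ is a voiceless stop between vowels /e/ and /a/, so it voices to [b].
/t/ is a voiceless stop between vowels /a/ and /a/, so it voices to [d].
Surface form: [boabiilaebaadalu].

boabiilaebaadalu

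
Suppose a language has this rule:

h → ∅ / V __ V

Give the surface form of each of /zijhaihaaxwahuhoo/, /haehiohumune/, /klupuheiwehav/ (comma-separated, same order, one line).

/zijhaihaaxwahuhoo/: /h/ occurs between vowels /i/ and /a/, so it deletes. /h/ occurs between vowels /a/ and /u/, so it deletes. /h/ occurs between vowels /u/ and /o/, so it deletes. → [zijhaiaaxwauoo].
/haehiohumune/: /h/ occurs between vowels /e/ and /i/, so it deletes. /h/ occurs between vowels /o/ and /u/, so it deletes. → [haeioumune].
/klupuheiwehav/: /h/ occurs between vowels /u/ and /e/, so it deletes. /h/ occurs between vowels /e/ and /a/, so it deletes. → [klupueiweav].

zijhaiaaxwauoo, haeioumune, klupueiweav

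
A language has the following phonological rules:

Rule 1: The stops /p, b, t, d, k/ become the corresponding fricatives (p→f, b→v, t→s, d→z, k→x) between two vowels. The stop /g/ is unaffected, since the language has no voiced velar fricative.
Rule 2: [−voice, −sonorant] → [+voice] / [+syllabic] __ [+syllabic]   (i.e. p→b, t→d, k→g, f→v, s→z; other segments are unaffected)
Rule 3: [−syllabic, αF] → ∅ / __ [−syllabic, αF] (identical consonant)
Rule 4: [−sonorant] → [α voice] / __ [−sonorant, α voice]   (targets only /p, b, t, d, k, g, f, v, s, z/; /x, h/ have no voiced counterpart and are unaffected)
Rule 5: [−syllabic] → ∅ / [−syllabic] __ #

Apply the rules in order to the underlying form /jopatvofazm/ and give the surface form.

jovadvovaz

Rule 1 (intervocalic spirantization): /p/ is a stop between vowels /o/ and /a/, so it spirantizes to the fricative [f]. /jopatvofazm/ → jofatvofazm.
Rule 2 (intervocalic voicing): /f/ is a voiceless obstruent between vowels /o/ and /a/, so it voices to [v]. /f/ is a voiceless obstruent between vowels /o/ and /a/, so it voices to [v]. /jofatvofazm/ → jovatvovazm.
Rule 3 (degemination): no segment meets the environment; /jovatvovazm/ is unchanged.
Rule 4 (regressive voicing assimilation): /t/ precedes the voiced obstruent /v/, so it voices to [d] by assimilation. /jovatvovazm/ → jovadvovazm.
Rule 5 (final cluster simplification): /m/ is the second consonant of a word-final cluster /zm/, so it deletes. /jovadvovazm/ → jovadvovaz.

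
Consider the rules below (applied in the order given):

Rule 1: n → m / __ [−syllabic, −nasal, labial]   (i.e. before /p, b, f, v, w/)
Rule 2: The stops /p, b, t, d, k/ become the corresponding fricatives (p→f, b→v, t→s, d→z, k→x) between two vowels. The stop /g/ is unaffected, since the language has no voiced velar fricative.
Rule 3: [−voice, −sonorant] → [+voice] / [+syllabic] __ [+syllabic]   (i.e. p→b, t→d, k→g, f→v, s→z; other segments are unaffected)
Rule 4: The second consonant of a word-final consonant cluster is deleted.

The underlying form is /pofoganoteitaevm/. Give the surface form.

povoganozeizaev

Rule 1 (nasal place assimilation): no segment meets the environment; /pofoganoteitaevm/ is unchanged.
Rule 2 (intervocalic spirantization): /t/ is a stop between vowels /o/ and /e/, so it spirantizes to the fricative [s]. /t/ is a stop between vowels /i/ and /a/, so it spirantizes to the fricative [s]. /pofoganoteitaevm/ → pofoganoseisaevm.
Rule 3 (intervocalic voicing): /f/ is a voiceless obstruent between vowels /o/ and /o/, so it voices to [v]. /s/ is a voiceless obstruent between vowels /o/ and /e/, so it voices to [z]. /s/ is a voiceless obstruent between vowels /i/ and /a/, so it voices to [z]. /pofoganoseisaevm/ → povoganozeizaevm.
Rule 4 (final cluster simplification): /m/ is the second consonant of a word-final cluster /vm/, so it deletes. /povoganozeizaevm/ → povoganozeizaev.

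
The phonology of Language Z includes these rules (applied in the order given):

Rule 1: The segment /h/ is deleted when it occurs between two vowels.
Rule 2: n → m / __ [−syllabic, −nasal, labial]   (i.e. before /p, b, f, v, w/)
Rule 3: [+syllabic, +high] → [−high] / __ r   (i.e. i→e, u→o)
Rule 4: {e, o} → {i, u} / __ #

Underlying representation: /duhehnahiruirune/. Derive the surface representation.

duehnaerueruni

Rule 1 (intervocalic h-deletion): /h/ occurs between vowels /u/ and /e/, so it deletes. /h/ occurs between vowels /a/ and /i/, so it deletes. /duhehnahiruirune/ → duehnairuirune.
Rule 2 (nasal place assimilation): no segment meets the environment; /duehnairuirune/ is unchanged.
Rule 3 (pre-rhotic lowering): /i/ is a high vowel immediately before /r/, so it lowers to [e]. /i/ is a high vowel immediately before /r/, so it lowers to [e]. /duehnairuirune/ → duehnaeruerune.
Rule 4 (final vowel raising): /e/ is a mid vowel in word-final position, so it raises to [i]. /duehnaeruerune/ → duehnaerueruni.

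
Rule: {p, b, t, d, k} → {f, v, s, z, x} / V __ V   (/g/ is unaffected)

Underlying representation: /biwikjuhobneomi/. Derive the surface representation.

No segment of /biwikjuhobneomi/ meets the structural description of the rule, so the form surfaces unchanged.

biwikjuhobneomi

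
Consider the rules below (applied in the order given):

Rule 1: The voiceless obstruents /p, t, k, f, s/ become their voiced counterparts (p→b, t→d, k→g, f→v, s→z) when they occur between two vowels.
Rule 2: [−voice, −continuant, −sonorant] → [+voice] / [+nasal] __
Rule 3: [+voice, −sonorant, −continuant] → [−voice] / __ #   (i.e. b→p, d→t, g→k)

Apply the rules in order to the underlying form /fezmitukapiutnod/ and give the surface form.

Rule 1 (intervocalic voicing): /t/ is a voiceless obstruent between vowels /i/ and /u/, so it voices to [d]. /k/ is a voiceless obstruent between vowels /u/ and /a/, so it voices to [g]. /p/ is a voiceless obstruent between vowels /a/ and /i/, so it voices to [b]. /fezmitukapiutnod/ → fezmidugabiutnod.
Rule 2 (post-nasal voicing): no segment meets the environment; /fezmidugabiutnod/ is unchanged.
Rule 3 (final devoicing): /d/ is a voiced stop in word-final position, so it devoices to [t]. /fezmidugabiutnod/ → fezmidugabiutnot.

fezmidugabiutnot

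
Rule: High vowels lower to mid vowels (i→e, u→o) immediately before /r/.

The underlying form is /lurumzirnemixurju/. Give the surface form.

lorumzernemixorju

/u/ is a high vowel immediately before /r/, so it lowers to [o].
/i/ is a high vowel immediately before /r/, so it lowers to [e].
/u/ is a high vowel immediately before /r/, so it lowers to [o].
Surface form: [lorumzernemixorju].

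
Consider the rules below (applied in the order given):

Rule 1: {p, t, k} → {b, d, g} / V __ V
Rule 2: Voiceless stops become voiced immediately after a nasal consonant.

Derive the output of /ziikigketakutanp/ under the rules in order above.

Rule 1 (intervocalic voicing): /k/ is a voiceless stop between vowels /i/ and /i/, so it voices to [g]. /t/ is a voiceless stop between vowels /e/ and /a/, so it voices to [d]. /k/ is a voiceless stop between vowels /a/ and /u/, so it voices to [g]. /t/ is a voiceless stop between vowels /u/ and /a/, so it voices to [d]. /ziikigketakutanp/ → ziigigkedagudanp.
Rule 2 (post-nasal voicing): /p/ is a voiceless stop immediately after the nasal /n/, so it voices to [b]. /ziigigkedagudanp/ → ziigigkedagudanb.

ziigigkedagudanb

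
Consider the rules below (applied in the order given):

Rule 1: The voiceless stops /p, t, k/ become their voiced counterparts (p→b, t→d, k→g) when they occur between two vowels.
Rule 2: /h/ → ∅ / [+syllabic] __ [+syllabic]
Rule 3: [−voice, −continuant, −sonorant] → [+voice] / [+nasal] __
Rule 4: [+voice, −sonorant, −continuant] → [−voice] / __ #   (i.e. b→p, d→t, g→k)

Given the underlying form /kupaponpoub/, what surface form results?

kubabonboup

Rule 1 (intervocalic voicing): /p/ is a voiceless stop between vowels /u/ and /a/, so it voices to [b]. /p/ is a voiceless stop between vowels /a/ and /o/, so it voices to [b]. /kupaponpoub/ → kubabonpoub.
Rule 2 (intervocalic h-deletion): no segment meets the environment; /kubabonpoub/ is unchanged.
Rule 3 (post-nasal voicing): /p/ is a voiceless stop immediately after the nasal /n/, so it voices to [b]. /kubabonpoub/ → kubabonboub.
Rule 4 (final devoicing): /b/ is a voiced stop in word-final position, so it devoices to [p]. /kubabonboub/ → kubabonboup.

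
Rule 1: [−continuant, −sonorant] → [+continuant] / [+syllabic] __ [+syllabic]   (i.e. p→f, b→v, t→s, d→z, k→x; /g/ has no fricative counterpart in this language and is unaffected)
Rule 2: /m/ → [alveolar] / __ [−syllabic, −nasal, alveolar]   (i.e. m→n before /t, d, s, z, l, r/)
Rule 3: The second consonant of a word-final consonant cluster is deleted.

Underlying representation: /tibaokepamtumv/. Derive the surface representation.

tivaoxefantum

Rule 1 (intervocalic spirantization): /b/ is a stop between vowels /i/ and /a/, so it spirantizes to the fricative [v]. /k/ is a stop between vowels /o/ and /e/, so it spirantizes to the fricative [x]. /p/ is a stop between vowels /e/ and /a/, so it spirantizes to the fricative [f]. /tibaokepamtumv/ → tivaoxefamtumv.
Rule 2 (nasal place assimilation): /m/ precedes the alveolar consonant /t/, so it assimilates in place to [n]. /tivaoxefamtumv/ → tivaoxefantumv.
Rule 3 (final cluster simplification): /v/ is the second consonant of a word-final cluster /mv/, so it deletes. /tivaoxefantumv/ → tivaoxefantum.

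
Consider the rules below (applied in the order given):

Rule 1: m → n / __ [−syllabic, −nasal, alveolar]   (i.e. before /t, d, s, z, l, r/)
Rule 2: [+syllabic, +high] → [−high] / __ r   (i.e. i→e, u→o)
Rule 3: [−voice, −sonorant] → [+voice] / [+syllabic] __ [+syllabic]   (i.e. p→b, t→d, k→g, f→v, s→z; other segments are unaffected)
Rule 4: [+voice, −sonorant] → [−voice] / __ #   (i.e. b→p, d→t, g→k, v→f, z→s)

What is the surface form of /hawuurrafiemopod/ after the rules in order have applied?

hawuorraviemobot

Rule 1 (nasal place assimilation): no segment meets the environment; /hawuurrafiemopod/ is unchanged.
Rule 2 (pre-rhotic lowering): /u/ is a high vowel immediately before /r/, so it lowers to [o]. /hawuurrafiemopod/ → hawuorrafiemopod.
Rule 3 (intervocalic voicing): /f/ is a voiceless obstruent between vowels /a/ and /i/, so it voices to [v]. /p/ is a voiceless obstruent between vowels /o/ and /o/, so it voices to [b]. /hawuorrafiemopod/ → hawuorraviemobod.
Rule 4 (final devoicing): /d/ is a voiced obstruent in word-final position, so it devoices to [t]. /hawuorraviemobod/ → hawuorraviemobot.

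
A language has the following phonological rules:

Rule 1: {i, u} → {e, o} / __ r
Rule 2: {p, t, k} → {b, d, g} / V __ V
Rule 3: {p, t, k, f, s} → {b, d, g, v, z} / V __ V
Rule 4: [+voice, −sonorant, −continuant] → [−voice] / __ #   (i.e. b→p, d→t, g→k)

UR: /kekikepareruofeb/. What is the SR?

kegigebareruovep

Rule 1 (pre-rhotic lowering): no segment meets the environment; /kekikepareruofeb/ is unchanged.
Rule 2 (intervocalic voicing): /k/ is a voiceless stop between vowels /e/ and /i/, so it voices to [g]. /k/ is a voiceless stop between vowels /i/ and /e/, so it voices to [g]. /p/ is a voiceless stop between vowels /e/ and /a/, so it voices to [b]. /kekikepareruofeb/ → kegigebareruofeb.
Rule 3 (intervocalic voicing): /f/ is a voiceless obstruent between vowels /o/ and /e/, so it voices to [v]. /kegigebareruofeb/ → kegigebareruoveb.
Rule 4 (final devoicing): /b/ is a voiced stop in word-final position, so it devoices to [p]. /kegigebareruoveb/ → kegigebareruovep.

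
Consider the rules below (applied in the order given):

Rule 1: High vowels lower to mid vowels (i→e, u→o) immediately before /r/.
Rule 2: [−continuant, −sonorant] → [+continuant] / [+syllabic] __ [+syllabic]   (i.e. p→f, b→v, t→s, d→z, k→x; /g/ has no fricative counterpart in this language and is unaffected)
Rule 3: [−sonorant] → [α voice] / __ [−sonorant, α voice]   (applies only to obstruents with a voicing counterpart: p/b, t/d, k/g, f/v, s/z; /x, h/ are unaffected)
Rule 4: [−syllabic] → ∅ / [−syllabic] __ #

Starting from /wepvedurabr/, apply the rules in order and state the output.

Rule 1 (pre-rhotic lowering): /u/ is a high vowel immediately before /r/, so it lowers to [o]. /wepvedurabr/ → wepvedorabr.
Rule 2 (intervocalic spirantization): /d/ is a stop between vowels /e/ and /o/, so it spirantizes to the fricative [z]. /wepvedorabr/ → wepvezorabr.
Rule 3 (regressive voicing assimilation): /p/ precedes the voiced obstruent /v/, so it voices to [b] by assimilation. /wepvezorabr/ → webvezorabr.
Rule 4 (final cluster simplification): /r/ is the second consonant of a word-final cluster /br/, so it deletes. /webvezorabr/ → webvezorab.

webvezorab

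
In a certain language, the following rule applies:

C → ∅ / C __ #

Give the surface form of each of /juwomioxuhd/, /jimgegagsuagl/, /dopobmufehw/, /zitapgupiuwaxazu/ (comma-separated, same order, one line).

juwomioxuh, jimgegagsuag, dopobmufeh, zitapgupiuwaxazu

/juwomioxuhd/: /d/ is the second consonant of a word-final cluster /hd/, so it deletes. → [juwomioxuh].
/jimgegagsuagl/: /l/ is the second consonant of a word-final cluster /gl/, so it deletes. → [jimgegagsuag].
/dopobmufehw/: /w/ is the second consonant of a word-final cluster /hw/, so it deletes. → [dopobmufeh].
/zitapgupiuwaxazu/: the rule's environment is not met; surfaces unchanged as [zitapgupiuwaxazu].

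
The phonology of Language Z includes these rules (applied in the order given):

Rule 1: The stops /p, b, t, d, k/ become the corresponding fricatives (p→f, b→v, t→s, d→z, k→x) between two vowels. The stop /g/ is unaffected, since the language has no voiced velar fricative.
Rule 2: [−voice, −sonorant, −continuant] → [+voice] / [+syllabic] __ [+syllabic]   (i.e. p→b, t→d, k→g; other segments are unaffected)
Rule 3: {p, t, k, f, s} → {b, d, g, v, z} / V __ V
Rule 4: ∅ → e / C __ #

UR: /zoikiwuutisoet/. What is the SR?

zoixiwuuzizoete

Rule 1 (intervocalic spirantization): /k/ is a stop between vowels /i/ and /i/, so it spirantizes to the fricative [x]. /t/ is a stop between vowels /u/ and /i/, so it spirantizes to the fricative [s]. /zoikiwuutisoet/ → zoixiwuusisoet.
Rule 2 (intervocalic voicing): no segment meets the environment; /zoixiwuusisoet/ is unchanged.
Rule 3 (intervocalic voicing): /s/ is a voiceless obstruent between vowels /u/ and /i/, so it voices to [z]. /s/ is a voiceless obstruent between vowels /i/ and /o/, so it voices to [z]. /zoixiwuusisoet/ → zoixiwuuzizoet.
Rule 4 (final e-epenthesis): the form ends in the consonant /t/, so [e] is inserted word-finally. /zoixiwuuzizoet/ → zoixiwuuzizoete.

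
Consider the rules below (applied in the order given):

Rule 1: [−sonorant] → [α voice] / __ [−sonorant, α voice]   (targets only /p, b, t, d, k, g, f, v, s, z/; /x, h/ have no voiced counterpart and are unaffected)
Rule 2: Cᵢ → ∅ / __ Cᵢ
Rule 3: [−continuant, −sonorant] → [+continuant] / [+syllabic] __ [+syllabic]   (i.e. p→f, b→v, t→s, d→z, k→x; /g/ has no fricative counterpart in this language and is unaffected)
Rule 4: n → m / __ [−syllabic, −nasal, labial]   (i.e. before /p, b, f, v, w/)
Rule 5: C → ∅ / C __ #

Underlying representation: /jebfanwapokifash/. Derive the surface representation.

Rule 1 (regressive voicing assimilation): /b/ precedes the voiceless obstruent /f/, so it devoices to [p] by assimilation. /jebfanwapokifash/ → jepfanwapokifash.
Rule 2 (degemination): no segment meets the environment; /jepfanwapokifash/ is unchanged.
Rule 3 (intervocalic spirantization): /p/ is a stop between vowels /a/ and /o/, so it spirantizes to the fricative [f]. /k/ is a stop between vowels /o/ and /i/, so it spirantizes to the fricative [x]. /jepfanwapokifash/ → jepfanwafoxifash.
Rule 4 (nasal place assimilation): /n/ precedes the labial consonant /w/, so it assimilates in place to [m]. /jepfanwafoxifash/ → jepfamwafoxifash.
Rule 5 (final cluster simplification): /h/ is the second consonant of a word-final cluster /sh/, so it deletes. /jepfamwafoxifash/ → jepfamwafoxifas.

jepfamwafoxifas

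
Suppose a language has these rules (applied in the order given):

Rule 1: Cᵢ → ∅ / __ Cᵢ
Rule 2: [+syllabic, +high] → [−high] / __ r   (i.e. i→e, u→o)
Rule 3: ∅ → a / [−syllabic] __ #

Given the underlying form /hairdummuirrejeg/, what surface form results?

haerdumuerejega

Rule 1 (degemination): /mm/ is a geminate; the first /m/ deletes. /rr/ is a geminate; the first /r/ deletes. /hairdummuirrejeg/ → hairdumuirejeg.
Rule 2 (pre-rhotic lowering): /i/ is a high vowel immediately before /r/, so it lowers to [e]. /i/ is a high vowel immediately before /r/, so it lowers to [e]. /hairdumuirejeg/ → haerdumuerejeg.
Rule 3 (final a-epenthesis): the form ends in the consonant /g/, so [a] is inserted word-finally. /haerdumuerejeg/ → haerdumuerejega.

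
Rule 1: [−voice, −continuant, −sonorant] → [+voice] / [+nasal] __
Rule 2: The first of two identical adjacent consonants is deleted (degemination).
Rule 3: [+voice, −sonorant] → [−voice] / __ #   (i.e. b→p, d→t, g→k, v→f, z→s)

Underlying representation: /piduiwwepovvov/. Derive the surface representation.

Rule 1 (post-nasal voicing): no segment meets the environment; /piduiwwepovvov/ is unchanged.
Rule 2 (degemination): /ww/ is a geminate; the first /w/ deletes. /vv/ is a geminate; the first /v/ deletes. /piduiwwepovvov/ → piduiwepovov.
Rule 3 (final devoicing): /v/ is a voiced obstruent in word-final position, so it devoices to [f]. /piduiwepovov/ → piduiwepovof.

piduiwepovof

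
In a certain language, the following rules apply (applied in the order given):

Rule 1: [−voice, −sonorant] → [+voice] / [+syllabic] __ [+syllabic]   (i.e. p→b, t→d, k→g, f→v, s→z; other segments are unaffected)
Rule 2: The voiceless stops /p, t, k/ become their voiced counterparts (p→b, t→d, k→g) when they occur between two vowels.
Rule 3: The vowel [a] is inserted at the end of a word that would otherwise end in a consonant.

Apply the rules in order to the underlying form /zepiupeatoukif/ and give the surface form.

zebiubeadougifa

Rule 1 (intervocalic voicing): /p/ is a voiceless obstruent between vowels /e/ and /i/, so it voices to [b]. /p/ is a voiceless obstruent between vowels /u/ and /e/, so it voices to [b]. /t/ is a voiceless obstruent between vowels /a/ and /o/, so it voices to [d]. /k/ is a voiceless obstruent between vowels /u/ and /i/, so it voices to [g]. /zepiupeatoukif/ → zebiubeadougif.
Rule 2 (intervocalic voicing): no segment meets the environment; /zebiubeadougif/ is unchanged.
Rule 3 (final a-epenthesis): the form ends in the consonant /f/, so [a] is inserted word-finally. /zebiubeadougif/ → zebiubeadougifa.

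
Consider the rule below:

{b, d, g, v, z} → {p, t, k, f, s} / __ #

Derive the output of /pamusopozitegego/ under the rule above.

No segment of /pamusopozitegego/ meets the structural description of the rule, so the form surfaces unchanged.

pamusopozitegego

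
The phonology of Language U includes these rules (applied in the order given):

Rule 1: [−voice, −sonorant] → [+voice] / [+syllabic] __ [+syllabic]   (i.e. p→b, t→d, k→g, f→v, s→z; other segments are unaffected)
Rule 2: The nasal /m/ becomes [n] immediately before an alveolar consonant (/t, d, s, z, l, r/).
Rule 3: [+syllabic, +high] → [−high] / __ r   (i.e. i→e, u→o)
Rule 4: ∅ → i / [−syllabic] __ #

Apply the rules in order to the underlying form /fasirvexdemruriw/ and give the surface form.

fazervexdenroriwi

Rule 1 (intervocalic voicing): /s/ is a voiceless obstruent between vowels /a/ and /i/, so it voices to [z]. /fasirvexdemruriw/ → fazirvexdemruriw.
Rule 2 (nasal place assimilation): /m/ precedes the alveolar consonant /r/, so it assimilates in place to [n]. /fazirvexdemruriw/ → fazirvexdenruriw.
Rule 3 (pre-rhotic lowering): /i/ is a high vowel immediately before /r/, so it lowers to [e]. /u/ is a high vowel immediately before /r/, so it lowers to [o]. /fazirvexdenruriw/ → fazervexdenroriw.
Rule 4 (final i-epenthesis): the form ends in the consonant /w/, so [i] is inserted word-finally. /fazervexdenroriw/ → fazervexdenroriwi.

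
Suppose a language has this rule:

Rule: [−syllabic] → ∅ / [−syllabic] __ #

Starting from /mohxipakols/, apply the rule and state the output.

/s/ is the second consonant of a word-final cluster /ls/, so it deletes.
Surface form: [mohxipakol].

mohxipakol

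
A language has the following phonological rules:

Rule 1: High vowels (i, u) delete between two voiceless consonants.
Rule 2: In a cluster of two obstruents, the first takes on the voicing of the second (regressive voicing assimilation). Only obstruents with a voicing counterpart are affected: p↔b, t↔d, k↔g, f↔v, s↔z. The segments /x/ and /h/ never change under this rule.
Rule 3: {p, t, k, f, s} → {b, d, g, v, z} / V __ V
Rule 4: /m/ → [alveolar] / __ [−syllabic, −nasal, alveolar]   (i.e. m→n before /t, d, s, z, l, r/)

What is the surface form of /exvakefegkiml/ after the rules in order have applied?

exvagevekkinl

Rule 1 (high vowel syncope): no segment meets the environment; /exvakefegkiml/ is unchanged.
Rule 2 (regressive voicing assimilation): /g/ precedes the voiceless obstruent /k/, so it devoices to [k] by assimilation. /exvakefegkiml/ → exvakefekkiml.
Rule 3 (intervocalic voicing): /k/ is a voiceless obstruent between vowels /a/ and /e/, so it voices to [g]. /f/ is a voiceless obstruent between vowels /e/ and /e/, so it voices to [v]. /exvakefekkiml/ → exvagevekkiml.
Rule 4 (nasal place assimilation): /m/ precedes the alveolar consonant /l/, so it assimilates in place to [n]. /exvagevekkiml/ → exvagevekkinl.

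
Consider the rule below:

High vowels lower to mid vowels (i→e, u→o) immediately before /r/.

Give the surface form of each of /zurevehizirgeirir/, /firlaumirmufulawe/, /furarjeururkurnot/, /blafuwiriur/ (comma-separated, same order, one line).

/zurevehizirgeirir/: /u/ is a high vowel immediately before /r/, so it lowers to [o]. /i/ is a high vowel immediately before /r/, so it lowers to [e]. /i/ is a high vowel immediately before /r/, so it lowers to [e]. /i/ is a high vowel immediately before /r/, so it lowers to [e]. → [zorevehizergeerer].
/firlaumirmufulawe/: /i/ is a high vowel immediately before /r/, so it lowers to [e]. /i/ is a high vowel immediately before /r/, so it lowers to [e]. → [ferlaumermufulawe].
/furarjeururkurnot/: /u/ is a high vowel immediately before /r/, so it lowers to [o]. /u/ is a high vowel immediately before /r/, so it lowers to [o]. /u/ is a high vowel immediately before /r/, so it lowers to [o]. /u/ is a high vowel immediately before /r/, so it lowers to [o]. → [forarjeororkornot].
/blafuwiriur/: /i/ is a high vowel immediately before /r/, so it lowers to [e]. /u/ is a high vowel immediately before /r/, so it lowers to [o]. → [blafuwerior].

zorevehizergeerer, ferlaumermufulawe, forarjeororkornot, blafuwerior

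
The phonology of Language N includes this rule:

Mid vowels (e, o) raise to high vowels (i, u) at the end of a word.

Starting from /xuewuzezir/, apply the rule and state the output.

No segment of /xuewuzezir/ meets the structural description of the rule, so the form surfaces unchanged.

xuewuzezir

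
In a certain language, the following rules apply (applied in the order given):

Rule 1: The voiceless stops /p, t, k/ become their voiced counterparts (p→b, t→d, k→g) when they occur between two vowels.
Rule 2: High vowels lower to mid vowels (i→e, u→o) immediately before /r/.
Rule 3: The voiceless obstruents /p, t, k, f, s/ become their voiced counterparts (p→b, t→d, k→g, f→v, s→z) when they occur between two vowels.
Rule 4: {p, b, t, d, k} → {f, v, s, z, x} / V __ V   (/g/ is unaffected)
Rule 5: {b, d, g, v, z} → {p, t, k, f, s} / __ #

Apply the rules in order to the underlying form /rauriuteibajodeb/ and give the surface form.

Rule 1 (intervocalic voicing): /t/ is a voiceless stop between vowels /u/ and /e/, so it voices to [d]. /rauriuteibajodeb/ → rauriudeibajodeb.
Rule 2 (pre-rhotic lowering): /u/ is a high vowel immediately before /r/, so it lowers to [o]. /rauriudeibajodeb/ → raoriudeibajodeb.
Rule 3 (intervocalic voicing): no segment meets the environment; /raoriudeibajodeb/ is unchanged.
Rule 4 (intervocalic spirantization): /d/ is a stop between vowels /u/ and /e/, so it spirantizes to the fricative [z]. /b/ is a stop between vowels /i/ and /a/, so it spirantizes to the fricative [v]. /d/ is a stop between vowels /o/ and /e/, so it spirantizes to the fricative [z]. /raoriudeibajodeb/ → raoriuzeivajozeb.
Rule 5 (final devoicing): /b/ is a voiced obstruent in word-final position, so it devoices to [p]. /raoriuzeivajozeb/ → raoriuzeivajozep.

raoriuzeivajozep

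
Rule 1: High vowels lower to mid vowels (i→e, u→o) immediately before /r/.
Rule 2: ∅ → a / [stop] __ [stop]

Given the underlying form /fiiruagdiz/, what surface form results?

Rule 1 (pre-rhotic lowering): /i/ is a high vowel immediately before /r/, so it lowers to [e]. /fiiruagdiz/ → fieruagdiz.
Rule 2 (stop-cluster a-epenthesis): /g/ and /d/ form a stop–stop cluster, so [a] is inserted between them. /fieruagdiz/ → fieruagadiz.

fieruagadiz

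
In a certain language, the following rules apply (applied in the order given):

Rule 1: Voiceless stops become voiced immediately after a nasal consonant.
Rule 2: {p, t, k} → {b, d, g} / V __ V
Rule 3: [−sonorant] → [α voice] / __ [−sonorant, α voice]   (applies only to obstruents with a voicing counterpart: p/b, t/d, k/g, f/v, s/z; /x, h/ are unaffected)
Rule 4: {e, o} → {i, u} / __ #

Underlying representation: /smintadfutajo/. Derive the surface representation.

smindatfudaju

Rule 1 (post-nasal voicing): /t/ is a voiceless stop immediately after the nasal /n/, so it voices to [d]. /smintadfutajo/ → smindadfutajo.
Rule 2 (intervocalic voicing): /t/ is a voiceless stop between vowels /u/ and /a/, so it voices to [d]. /smindadfutajo/ → smindadfudajo.
Rule 3 (regressive voicing assimilation): /d/ precedes the voiceless obstruent /f/, so it devoices to [t] by assimilation. /smindadfudajo/ → smindatfudajo.
Rule 4 (final vowel raising): /o/ is a mid vowel in word-final position, so it raises to [u]. /smindatfudajo/ → smindatfudaju.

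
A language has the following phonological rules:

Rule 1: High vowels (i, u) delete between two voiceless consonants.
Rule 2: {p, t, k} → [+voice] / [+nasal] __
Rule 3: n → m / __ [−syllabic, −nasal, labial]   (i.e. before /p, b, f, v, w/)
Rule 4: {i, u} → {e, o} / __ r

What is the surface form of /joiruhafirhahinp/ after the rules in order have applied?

Rule 1 (high vowel syncope): no segment meets the environment; /joiruhafirhahinp/ is unchanged.
Rule 2 (post-nasal voicing): /p/ is a voiceless stop immediately after the nasal /n/, so it voices to [b]. /joiruhafirhahinp/ → joiruhafirhahinb.
Rule 3 (nasal place assimilation): /n/ precedes the labial consonant /b/, so it assimilates in place to [m]. /joiruhafirhahinb/ → joiruhafirhahimb.
Rule 4 (pre-rhotic lowering): /i/ is a high vowel immediately before /r/, so it lowers to [e]. /i/ is a high vowel immediately before /r/, so it lowers to [e]. /joiruhafirhahimb/ → joeruhaferhahimb.

joeruhaferhahimb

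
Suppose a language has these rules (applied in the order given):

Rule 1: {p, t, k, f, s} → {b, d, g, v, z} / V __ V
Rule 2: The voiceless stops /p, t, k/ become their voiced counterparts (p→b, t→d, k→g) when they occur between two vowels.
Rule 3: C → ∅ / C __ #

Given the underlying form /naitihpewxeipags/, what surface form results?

naidihpewxeibag

Rule 1 (intervocalic voicing): /t/ is a voiceless obstruent between vowels /i/ and /i/, so it voices to [d]. /p/ is a voiceless obstruent between vowels /i/ and /a/, so it voices to [b]. /naitihpewxeipags/ → naidihpewxeibags.
Rule 2 (intervocalic voicing): no segment meets the environment; /naidihpewxeibags/ is unchanged.
Rule 3 (final cluster simplification): /s/ is the second consonant of a word-final cluster /gs/, so it deletes. /naidihpewxeibags/ → naidihpewxeibag.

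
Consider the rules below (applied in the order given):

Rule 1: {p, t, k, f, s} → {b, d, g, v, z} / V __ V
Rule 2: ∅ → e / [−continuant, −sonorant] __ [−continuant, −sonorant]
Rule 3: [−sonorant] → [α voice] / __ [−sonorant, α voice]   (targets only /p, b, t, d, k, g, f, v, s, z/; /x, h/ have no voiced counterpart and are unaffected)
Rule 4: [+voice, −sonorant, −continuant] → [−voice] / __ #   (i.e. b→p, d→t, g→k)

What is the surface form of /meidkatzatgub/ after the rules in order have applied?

Rule 1 (intervocalic voicing): no segment meets the environment; /meidkatzatgub/ is unchanged.
Rule 2 (stop-cluster e-epenthesis): /d/ and /k/ form a stop–stop cluster, so [e] is inserted between them. /t/ and /g/ form a stop–stop cluster, so [e] is inserted between them. /meidkatzatgub/ → meidekatzategub.
Rule 3 (regressive voicing assimilation): /t/ precedes the voiced obstruent /z/, so it voices to [d] by assimilation. /meidekatzategub/ → meidekadzategub.
Rule 4 (final devoicing): /b/ is a voiced stop in word-final position, so it devoices to [p]. /meidekadzategub/ → meidekadzategup.

meidekadzategup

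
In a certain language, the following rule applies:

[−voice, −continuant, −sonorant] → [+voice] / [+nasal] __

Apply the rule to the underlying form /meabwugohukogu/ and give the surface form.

meabwugohukogu

No segment of /meabwugohukogu/ meets the structural description of the rule, so the form surfaces unchanged.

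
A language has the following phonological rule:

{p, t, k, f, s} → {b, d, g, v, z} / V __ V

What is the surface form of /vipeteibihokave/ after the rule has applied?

vibedeibihogave

/p/ is a voiceless obstruent between vowels /i/ and /e/, so it voices to [b].
/t/ is a voiceless obstruent between vowels /e/ and /e/, so it voices to [d].
/k/ is a voiceless obstruent between vowels /o/ and /a/, so it voices to [g].
Surface form: [vibedeibihogave].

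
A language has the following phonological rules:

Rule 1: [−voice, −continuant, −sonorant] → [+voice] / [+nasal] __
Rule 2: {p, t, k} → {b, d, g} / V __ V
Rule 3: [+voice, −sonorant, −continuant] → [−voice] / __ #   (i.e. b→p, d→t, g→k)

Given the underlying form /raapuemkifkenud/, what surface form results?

raabuemgifkenut

Rule 1 (post-nasal voicing): /k/ is a voiceless stop immediately after the nasal /m/, so it voices to [g]. /raapuemkifkenud/ → raapuemgifkenud.
Rule 2 (intervocalic voicing): /p/ is a voiceless stop between vowels /a/ and /u/, so it voices to [b]. /raapuemgifkenud/ → raabuemgifkenud.
Rule 3 (final devoicing): /d/ is a voiced stop in word-final position, so it devoices to [t]. /raabuemgifkenud/ → raabuemgifkenut.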